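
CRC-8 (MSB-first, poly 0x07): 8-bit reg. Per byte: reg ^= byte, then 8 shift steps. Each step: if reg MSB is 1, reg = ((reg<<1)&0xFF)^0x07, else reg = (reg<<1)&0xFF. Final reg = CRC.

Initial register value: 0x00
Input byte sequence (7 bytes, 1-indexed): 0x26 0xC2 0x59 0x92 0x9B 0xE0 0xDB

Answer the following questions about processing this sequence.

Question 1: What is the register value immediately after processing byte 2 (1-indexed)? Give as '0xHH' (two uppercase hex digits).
After byte 1 (0x26): reg=0xF2
After byte 2 (0xC2): reg=0x90

Answer: 0x90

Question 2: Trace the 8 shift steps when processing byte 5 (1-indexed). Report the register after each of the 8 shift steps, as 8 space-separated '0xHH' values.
Answer: 0x78 0xF0 0xE7 0xC9 0x95 0x2D 0x5A 0xB4

Derivation:
After byte 1 (0x26): reg=0xF2
After byte 2 (0xC2): reg=0x90
After byte 3 (0x59): reg=0x71
After byte 4 (0x92): reg=0xA7
Register before byte 5: 0xA7
After XOR with byte 0x9B: 0x3C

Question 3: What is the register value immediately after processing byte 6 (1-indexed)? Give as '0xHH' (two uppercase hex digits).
Answer: 0xAB

Derivation:
After byte 1 (0x26): reg=0xF2
After byte 2 (0xC2): reg=0x90
After byte 3 (0x59): reg=0x71
After byte 4 (0x92): reg=0xA7
After byte 5 (0x9B): reg=0xB4
After byte 6 (0xE0): reg=0xAB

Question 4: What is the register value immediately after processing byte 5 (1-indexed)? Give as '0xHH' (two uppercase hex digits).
Answer: 0xB4

Derivation:
After byte 1 (0x26): reg=0xF2
After byte 2 (0xC2): reg=0x90
After byte 3 (0x59): reg=0x71
After byte 4 (0x92): reg=0xA7
After byte 5 (0x9B): reg=0xB4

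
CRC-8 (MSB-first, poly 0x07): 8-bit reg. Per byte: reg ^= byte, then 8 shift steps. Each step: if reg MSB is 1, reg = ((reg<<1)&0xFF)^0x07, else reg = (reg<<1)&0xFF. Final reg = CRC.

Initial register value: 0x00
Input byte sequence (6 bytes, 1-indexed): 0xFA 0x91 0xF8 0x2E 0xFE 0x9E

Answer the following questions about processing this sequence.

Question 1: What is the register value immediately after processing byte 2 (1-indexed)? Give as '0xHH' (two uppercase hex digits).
Answer: 0x68

Derivation:
After byte 1 (0xFA): reg=0xE8
After byte 2 (0x91): reg=0x68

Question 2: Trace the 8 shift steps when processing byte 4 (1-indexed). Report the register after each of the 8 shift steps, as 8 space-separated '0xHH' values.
Answer: 0xA9 0x55 0xAA 0x53 0xA6 0x4B 0x96 0x2B

Derivation:
After byte 1 (0xFA): reg=0xE8
After byte 2 (0x91): reg=0x68
After byte 3 (0xF8): reg=0xF9
Register before byte 4: 0xF9
After XOR with byte 0x2E: 0xD7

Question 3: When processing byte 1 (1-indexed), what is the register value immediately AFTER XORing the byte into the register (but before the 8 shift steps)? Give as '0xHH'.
Register before byte 1: 0x00
Byte 1: 0xFA
0x00 XOR 0xFA = 0xFA

Answer: 0xFA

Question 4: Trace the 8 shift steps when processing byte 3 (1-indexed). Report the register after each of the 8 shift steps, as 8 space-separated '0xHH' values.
Answer: 0x27 0x4E 0x9C 0x3F 0x7E 0xFC 0xFF 0xF9

Derivation:
After byte 1 (0xFA): reg=0xE8
After byte 2 (0x91): reg=0x68
Register before byte 3: 0x68
After XOR with byte 0xF8: 0x90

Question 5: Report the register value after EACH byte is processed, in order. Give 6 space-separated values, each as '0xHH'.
0xE8 0x68 0xF9 0x2B 0x25 0x28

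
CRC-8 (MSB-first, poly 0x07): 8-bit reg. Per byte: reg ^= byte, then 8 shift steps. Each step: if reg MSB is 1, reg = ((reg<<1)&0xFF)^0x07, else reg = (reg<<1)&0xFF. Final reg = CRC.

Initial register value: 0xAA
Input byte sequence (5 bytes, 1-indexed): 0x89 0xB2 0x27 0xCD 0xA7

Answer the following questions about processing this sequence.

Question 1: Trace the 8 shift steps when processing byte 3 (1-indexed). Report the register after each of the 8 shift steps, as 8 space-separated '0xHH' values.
Answer: 0x45 0x8A 0x13 0x26 0x4C 0x98 0x37 0x6E

Derivation:
After byte 1 (0x89): reg=0xE9
After byte 2 (0xB2): reg=0x86
Register before byte 3: 0x86
After XOR with byte 0x27: 0xA1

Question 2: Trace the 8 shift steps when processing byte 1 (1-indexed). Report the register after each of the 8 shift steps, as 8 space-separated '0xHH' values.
Answer: 0x46 0x8C 0x1F 0x3E 0x7C 0xF8 0xF7 0xE9

Derivation:
Register before byte 1: 0xAA
After XOR with byte 0x89: 0x23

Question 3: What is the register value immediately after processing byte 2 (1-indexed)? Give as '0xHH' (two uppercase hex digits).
Answer: 0x86

Derivation:
After byte 1 (0x89): reg=0xE9
After byte 2 (0xB2): reg=0x86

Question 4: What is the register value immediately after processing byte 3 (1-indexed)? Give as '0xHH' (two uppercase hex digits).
Answer: 0x6E

Derivation:
After byte 1 (0x89): reg=0xE9
After byte 2 (0xB2): reg=0x86
After byte 3 (0x27): reg=0x6E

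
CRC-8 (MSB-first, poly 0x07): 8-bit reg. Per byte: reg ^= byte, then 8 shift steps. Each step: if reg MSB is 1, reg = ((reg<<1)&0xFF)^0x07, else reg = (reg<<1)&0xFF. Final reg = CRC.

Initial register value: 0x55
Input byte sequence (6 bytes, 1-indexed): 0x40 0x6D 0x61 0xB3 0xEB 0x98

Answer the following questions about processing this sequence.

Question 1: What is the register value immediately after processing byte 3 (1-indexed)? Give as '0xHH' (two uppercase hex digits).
Answer: 0x5E

Derivation:
After byte 1 (0x40): reg=0x6B
After byte 2 (0x6D): reg=0x12
After byte 3 (0x61): reg=0x5E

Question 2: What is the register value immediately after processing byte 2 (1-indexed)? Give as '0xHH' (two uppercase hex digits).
After byte 1 (0x40): reg=0x6B
After byte 2 (0x6D): reg=0x12

Answer: 0x12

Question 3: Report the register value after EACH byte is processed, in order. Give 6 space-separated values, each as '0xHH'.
0x6B 0x12 0x5E 0x8D 0x35 0x4A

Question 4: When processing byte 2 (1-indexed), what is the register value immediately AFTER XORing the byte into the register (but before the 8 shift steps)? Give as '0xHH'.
Register before byte 2: 0x6B
Byte 2: 0x6D
0x6B XOR 0x6D = 0x06

Answer: 0x06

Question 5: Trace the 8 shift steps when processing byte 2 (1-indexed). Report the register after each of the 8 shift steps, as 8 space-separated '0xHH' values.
After byte 1 (0x40): reg=0x6B
Register before byte 2: 0x6B
After XOR with byte 0x6D: 0x06

Answer: 0x0C 0x18 0x30 0x60 0xC0 0x87 0x09 0x12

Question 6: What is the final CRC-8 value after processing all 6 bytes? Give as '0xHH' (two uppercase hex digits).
Answer: 0x4A

Derivation:
After byte 1 (0x40): reg=0x6B
After byte 2 (0x6D): reg=0x12
After byte 3 (0x61): reg=0x5E
After byte 4 (0xB3): reg=0x8D
After byte 5 (0xEB): reg=0x35
After byte 6 (0x98): reg=0x4A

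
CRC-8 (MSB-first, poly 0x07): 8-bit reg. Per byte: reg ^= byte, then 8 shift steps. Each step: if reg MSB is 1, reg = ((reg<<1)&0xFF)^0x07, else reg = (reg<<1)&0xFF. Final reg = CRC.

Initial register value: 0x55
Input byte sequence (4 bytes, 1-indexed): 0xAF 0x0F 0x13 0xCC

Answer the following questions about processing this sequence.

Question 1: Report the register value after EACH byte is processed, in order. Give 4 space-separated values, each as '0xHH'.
0xE8 0xBB 0x51 0xDA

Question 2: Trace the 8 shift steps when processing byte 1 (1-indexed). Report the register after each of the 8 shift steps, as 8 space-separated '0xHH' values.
Answer: 0xF3 0xE1 0xC5 0x8D 0x1D 0x3A 0x74 0xE8

Derivation:
Register before byte 1: 0x55
After XOR with byte 0xAF: 0xFA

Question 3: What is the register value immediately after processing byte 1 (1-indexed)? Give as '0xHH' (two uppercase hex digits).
After byte 1 (0xAF): reg=0xE8

Answer: 0xE8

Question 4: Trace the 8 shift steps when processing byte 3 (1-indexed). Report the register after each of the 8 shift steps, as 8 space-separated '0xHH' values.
After byte 1 (0xAF): reg=0xE8
After byte 2 (0x0F): reg=0xBB
Register before byte 3: 0xBB
After XOR with byte 0x13: 0xA8

Answer: 0x57 0xAE 0x5B 0xB6 0x6B 0xD6 0xAB 0x51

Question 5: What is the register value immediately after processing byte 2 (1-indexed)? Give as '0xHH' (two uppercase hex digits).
After byte 1 (0xAF): reg=0xE8
After byte 2 (0x0F): reg=0xBB

Answer: 0xBB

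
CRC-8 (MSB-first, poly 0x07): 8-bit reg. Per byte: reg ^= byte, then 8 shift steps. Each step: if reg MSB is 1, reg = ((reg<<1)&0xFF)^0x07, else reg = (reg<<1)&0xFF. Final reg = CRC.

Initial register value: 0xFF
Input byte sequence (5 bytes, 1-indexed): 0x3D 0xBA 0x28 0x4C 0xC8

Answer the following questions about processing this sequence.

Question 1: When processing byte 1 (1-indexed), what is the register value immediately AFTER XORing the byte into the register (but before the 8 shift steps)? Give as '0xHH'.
Answer: 0xC2

Derivation:
Register before byte 1: 0xFF
Byte 1: 0x3D
0xFF XOR 0x3D = 0xC2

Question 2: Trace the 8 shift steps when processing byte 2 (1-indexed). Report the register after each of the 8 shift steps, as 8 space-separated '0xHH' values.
Answer: 0xF3 0xE1 0xC5 0x8D 0x1D 0x3A 0x74 0xE8

Derivation:
After byte 1 (0x3D): reg=0x40
Register before byte 2: 0x40
After XOR with byte 0xBA: 0xFA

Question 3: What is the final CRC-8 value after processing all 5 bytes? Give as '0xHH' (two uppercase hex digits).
After byte 1 (0x3D): reg=0x40
After byte 2 (0xBA): reg=0xE8
After byte 3 (0x28): reg=0x4E
After byte 4 (0x4C): reg=0x0E
After byte 5 (0xC8): reg=0x5C

Answer: 0x5C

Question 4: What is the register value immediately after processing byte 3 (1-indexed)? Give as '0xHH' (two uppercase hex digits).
Answer: 0x4E

Derivation:
After byte 1 (0x3D): reg=0x40
After byte 2 (0xBA): reg=0xE8
After byte 3 (0x28): reg=0x4E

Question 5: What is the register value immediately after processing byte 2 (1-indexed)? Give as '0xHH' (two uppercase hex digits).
Answer: 0xE8

Derivation:
After byte 1 (0x3D): reg=0x40
After byte 2 (0xBA): reg=0xE8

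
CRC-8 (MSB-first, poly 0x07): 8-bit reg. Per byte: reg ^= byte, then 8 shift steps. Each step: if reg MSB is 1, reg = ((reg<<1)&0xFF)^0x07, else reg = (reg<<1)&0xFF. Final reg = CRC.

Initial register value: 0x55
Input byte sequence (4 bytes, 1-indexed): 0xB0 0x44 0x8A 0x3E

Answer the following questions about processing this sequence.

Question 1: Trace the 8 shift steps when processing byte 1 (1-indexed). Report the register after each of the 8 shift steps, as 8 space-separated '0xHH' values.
Register before byte 1: 0x55
After XOR with byte 0xB0: 0xE5

Answer: 0xCD 0x9D 0x3D 0x7A 0xF4 0xEF 0xD9 0xB5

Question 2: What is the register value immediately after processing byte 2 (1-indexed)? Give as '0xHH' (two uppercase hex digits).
Answer: 0xD9

Derivation:
After byte 1 (0xB0): reg=0xB5
After byte 2 (0x44): reg=0xD9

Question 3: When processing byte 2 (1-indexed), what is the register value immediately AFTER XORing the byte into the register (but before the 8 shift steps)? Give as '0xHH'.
Answer: 0xF1

Derivation:
Register before byte 2: 0xB5
Byte 2: 0x44
0xB5 XOR 0x44 = 0xF1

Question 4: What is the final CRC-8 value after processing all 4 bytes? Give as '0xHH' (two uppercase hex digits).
Answer: 0x89

Derivation:
After byte 1 (0xB0): reg=0xB5
After byte 2 (0x44): reg=0xD9
After byte 3 (0x8A): reg=0xBE
After byte 4 (0x3E): reg=0x89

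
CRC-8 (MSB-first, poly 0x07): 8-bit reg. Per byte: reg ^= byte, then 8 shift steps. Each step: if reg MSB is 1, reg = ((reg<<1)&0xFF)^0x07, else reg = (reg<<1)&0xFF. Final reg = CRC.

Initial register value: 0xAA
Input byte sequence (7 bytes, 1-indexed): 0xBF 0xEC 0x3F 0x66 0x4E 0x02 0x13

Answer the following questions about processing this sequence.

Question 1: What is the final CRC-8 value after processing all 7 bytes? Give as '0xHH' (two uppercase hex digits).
After byte 1 (0xBF): reg=0x6B
After byte 2 (0xEC): reg=0x9C
After byte 3 (0x3F): reg=0x60
After byte 4 (0x66): reg=0x12
After byte 5 (0x4E): reg=0x93
After byte 6 (0x02): reg=0xFE
After byte 7 (0x13): reg=0x8D

Answer: 0x8D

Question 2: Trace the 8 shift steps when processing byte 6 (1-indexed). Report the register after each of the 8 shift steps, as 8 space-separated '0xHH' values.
After byte 1 (0xBF): reg=0x6B
After byte 2 (0xEC): reg=0x9C
After byte 3 (0x3F): reg=0x60
After byte 4 (0x66): reg=0x12
After byte 5 (0x4E): reg=0x93
Register before byte 6: 0x93
After XOR with byte 0x02: 0x91

Answer: 0x25 0x4A 0x94 0x2F 0x5E 0xBC 0x7F 0xFE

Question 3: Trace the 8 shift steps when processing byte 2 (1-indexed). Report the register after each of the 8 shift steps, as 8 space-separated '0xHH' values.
Answer: 0x09 0x12 0x24 0x48 0x90 0x27 0x4E 0x9C

Derivation:
After byte 1 (0xBF): reg=0x6B
Register before byte 2: 0x6B
After XOR with byte 0xEC: 0x87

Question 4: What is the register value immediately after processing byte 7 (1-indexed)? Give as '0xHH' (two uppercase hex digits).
Answer: 0x8D

Derivation:
After byte 1 (0xBF): reg=0x6B
After byte 2 (0xEC): reg=0x9C
After byte 3 (0x3F): reg=0x60
After byte 4 (0x66): reg=0x12
After byte 5 (0x4E): reg=0x93
After byte 6 (0x02): reg=0xFE
After byte 7 (0x13): reg=0x8D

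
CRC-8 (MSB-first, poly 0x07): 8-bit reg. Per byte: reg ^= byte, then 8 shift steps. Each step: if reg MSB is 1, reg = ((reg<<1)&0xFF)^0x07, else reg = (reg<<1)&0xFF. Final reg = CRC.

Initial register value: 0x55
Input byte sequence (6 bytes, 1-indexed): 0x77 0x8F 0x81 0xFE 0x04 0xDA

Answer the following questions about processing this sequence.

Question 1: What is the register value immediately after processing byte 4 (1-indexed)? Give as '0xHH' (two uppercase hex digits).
Answer: 0xF9

Derivation:
After byte 1 (0x77): reg=0xEE
After byte 2 (0x8F): reg=0x20
After byte 3 (0x81): reg=0x6E
After byte 4 (0xFE): reg=0xF9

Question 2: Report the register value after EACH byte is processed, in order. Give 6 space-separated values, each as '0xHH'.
0xEE 0x20 0x6E 0xF9 0xFD 0xF5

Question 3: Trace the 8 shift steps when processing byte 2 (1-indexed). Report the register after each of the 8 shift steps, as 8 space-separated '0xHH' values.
Answer: 0xC2 0x83 0x01 0x02 0x04 0x08 0x10 0x20

Derivation:
After byte 1 (0x77): reg=0xEE
Register before byte 2: 0xEE
After XOR with byte 0x8F: 0x61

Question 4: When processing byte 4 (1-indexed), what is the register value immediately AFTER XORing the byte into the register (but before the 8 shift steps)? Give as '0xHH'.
Answer: 0x90

Derivation:
Register before byte 4: 0x6E
Byte 4: 0xFE
0x6E XOR 0xFE = 0x90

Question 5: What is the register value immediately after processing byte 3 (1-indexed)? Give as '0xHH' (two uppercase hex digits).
After byte 1 (0x77): reg=0xEE
After byte 2 (0x8F): reg=0x20
After byte 3 (0x81): reg=0x6E

Answer: 0x6E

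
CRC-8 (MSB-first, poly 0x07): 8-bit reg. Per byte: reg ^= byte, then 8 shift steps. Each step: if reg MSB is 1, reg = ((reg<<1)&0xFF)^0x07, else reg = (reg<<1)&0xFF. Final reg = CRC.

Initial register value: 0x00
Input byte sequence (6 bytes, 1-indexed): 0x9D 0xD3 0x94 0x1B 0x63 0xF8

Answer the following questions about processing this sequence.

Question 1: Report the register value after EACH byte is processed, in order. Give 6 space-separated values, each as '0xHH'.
0xDA 0x3F 0x58 0xCE 0x4A 0x17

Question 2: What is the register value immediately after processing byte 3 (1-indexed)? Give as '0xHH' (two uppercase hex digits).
After byte 1 (0x9D): reg=0xDA
After byte 2 (0xD3): reg=0x3F
After byte 3 (0x94): reg=0x58

Answer: 0x58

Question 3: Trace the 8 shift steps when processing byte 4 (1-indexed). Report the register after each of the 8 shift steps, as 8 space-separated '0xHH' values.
Answer: 0x86 0x0B 0x16 0x2C 0x58 0xB0 0x67 0xCE

Derivation:
After byte 1 (0x9D): reg=0xDA
After byte 2 (0xD3): reg=0x3F
After byte 3 (0x94): reg=0x58
Register before byte 4: 0x58
After XOR with byte 0x1B: 0x43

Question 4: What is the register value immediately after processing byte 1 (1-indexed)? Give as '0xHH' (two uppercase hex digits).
Answer: 0xDA

Derivation:
After byte 1 (0x9D): reg=0xDA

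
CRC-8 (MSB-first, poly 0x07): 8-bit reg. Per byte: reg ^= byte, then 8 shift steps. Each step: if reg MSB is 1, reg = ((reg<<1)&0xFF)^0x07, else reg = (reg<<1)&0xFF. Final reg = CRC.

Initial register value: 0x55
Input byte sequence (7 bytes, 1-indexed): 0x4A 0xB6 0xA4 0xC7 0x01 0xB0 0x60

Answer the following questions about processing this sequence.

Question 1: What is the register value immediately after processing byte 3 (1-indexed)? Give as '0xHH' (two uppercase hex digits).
Answer: 0xA1

Derivation:
After byte 1 (0x4A): reg=0x5D
After byte 2 (0xB6): reg=0x9F
After byte 3 (0xA4): reg=0xA1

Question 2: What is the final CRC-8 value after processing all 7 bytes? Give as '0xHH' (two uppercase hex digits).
Answer: 0x22

Derivation:
After byte 1 (0x4A): reg=0x5D
After byte 2 (0xB6): reg=0x9F
After byte 3 (0xA4): reg=0xA1
After byte 4 (0xC7): reg=0x35
After byte 5 (0x01): reg=0x8C
After byte 6 (0xB0): reg=0xB4
After byte 7 (0x60): reg=0x22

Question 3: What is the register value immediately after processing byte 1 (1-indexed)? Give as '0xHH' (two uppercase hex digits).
After byte 1 (0x4A): reg=0x5D

Answer: 0x5D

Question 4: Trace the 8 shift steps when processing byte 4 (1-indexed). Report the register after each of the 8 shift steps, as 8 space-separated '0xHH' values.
After byte 1 (0x4A): reg=0x5D
After byte 2 (0xB6): reg=0x9F
After byte 3 (0xA4): reg=0xA1
Register before byte 4: 0xA1
After XOR with byte 0xC7: 0x66

Answer: 0xCC 0x9F 0x39 0x72 0xE4 0xCF 0x99 0x35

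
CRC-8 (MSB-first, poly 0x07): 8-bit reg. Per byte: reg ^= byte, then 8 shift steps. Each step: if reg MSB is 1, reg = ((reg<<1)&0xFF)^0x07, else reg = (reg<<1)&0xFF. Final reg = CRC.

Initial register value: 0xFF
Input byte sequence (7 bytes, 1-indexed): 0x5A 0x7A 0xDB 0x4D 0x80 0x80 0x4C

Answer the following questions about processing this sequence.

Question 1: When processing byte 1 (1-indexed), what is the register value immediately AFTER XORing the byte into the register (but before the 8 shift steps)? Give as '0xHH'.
Register before byte 1: 0xFF
Byte 1: 0x5A
0xFF XOR 0x5A = 0xA5

Answer: 0xA5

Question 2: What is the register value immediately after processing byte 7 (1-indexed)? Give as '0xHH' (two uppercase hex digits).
After byte 1 (0x5A): reg=0x72
After byte 2 (0x7A): reg=0x38
After byte 3 (0xDB): reg=0xA7
After byte 4 (0x4D): reg=0x98
After byte 5 (0x80): reg=0x48
After byte 6 (0x80): reg=0x76
After byte 7 (0x4C): reg=0xA6

Answer: 0xA6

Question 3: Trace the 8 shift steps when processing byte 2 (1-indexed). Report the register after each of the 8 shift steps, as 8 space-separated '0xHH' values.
After byte 1 (0x5A): reg=0x72
Register before byte 2: 0x72
After XOR with byte 0x7A: 0x08

Answer: 0x10 0x20 0x40 0x80 0x07 0x0E 0x1C 0x38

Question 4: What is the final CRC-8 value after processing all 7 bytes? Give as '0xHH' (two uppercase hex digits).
Answer: 0xA6

Derivation:
After byte 1 (0x5A): reg=0x72
After byte 2 (0x7A): reg=0x38
After byte 3 (0xDB): reg=0xA7
After byte 4 (0x4D): reg=0x98
After byte 5 (0x80): reg=0x48
After byte 6 (0x80): reg=0x76
After byte 7 (0x4C): reg=0xA6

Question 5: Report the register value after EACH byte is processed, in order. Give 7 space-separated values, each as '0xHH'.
0x72 0x38 0xA7 0x98 0x48 0x76 0xA6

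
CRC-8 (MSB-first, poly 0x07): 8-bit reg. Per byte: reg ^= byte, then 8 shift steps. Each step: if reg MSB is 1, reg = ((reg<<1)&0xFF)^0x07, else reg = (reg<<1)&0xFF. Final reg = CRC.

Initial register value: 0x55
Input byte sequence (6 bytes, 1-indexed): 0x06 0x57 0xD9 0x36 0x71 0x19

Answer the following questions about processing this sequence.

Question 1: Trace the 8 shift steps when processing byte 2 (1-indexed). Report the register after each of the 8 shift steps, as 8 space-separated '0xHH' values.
Answer: 0xD5 0xAD 0x5D 0xBA 0x73 0xE6 0xCB 0x91

Derivation:
After byte 1 (0x06): reg=0xBE
Register before byte 2: 0xBE
After XOR with byte 0x57: 0xE9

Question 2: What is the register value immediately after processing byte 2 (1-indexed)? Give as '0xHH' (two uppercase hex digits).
Answer: 0x91

Derivation:
After byte 1 (0x06): reg=0xBE
After byte 2 (0x57): reg=0x91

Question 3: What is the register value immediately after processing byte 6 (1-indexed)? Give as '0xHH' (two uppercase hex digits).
Answer: 0x4F

Derivation:
After byte 1 (0x06): reg=0xBE
After byte 2 (0x57): reg=0x91
After byte 3 (0xD9): reg=0xFF
After byte 4 (0x36): reg=0x71
After byte 5 (0x71): reg=0x00
After byte 6 (0x19): reg=0x4F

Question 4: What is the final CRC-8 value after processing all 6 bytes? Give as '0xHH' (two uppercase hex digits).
After byte 1 (0x06): reg=0xBE
After byte 2 (0x57): reg=0x91
After byte 3 (0xD9): reg=0xFF
After byte 4 (0x36): reg=0x71
After byte 5 (0x71): reg=0x00
After byte 6 (0x19): reg=0x4F

Answer: 0x4F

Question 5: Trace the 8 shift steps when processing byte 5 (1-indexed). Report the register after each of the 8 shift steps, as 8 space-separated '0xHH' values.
Answer: 0x00 0x00 0x00 0x00 0x00 0x00 0x00 0x00

Derivation:
After byte 1 (0x06): reg=0xBE
After byte 2 (0x57): reg=0x91
After byte 3 (0xD9): reg=0xFF
After byte 4 (0x36): reg=0x71
Register before byte 5: 0x71
After XOR with byte 0x71: 0x00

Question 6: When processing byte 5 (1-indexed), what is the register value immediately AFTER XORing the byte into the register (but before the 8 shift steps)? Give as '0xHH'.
Register before byte 5: 0x71
Byte 5: 0x71
0x71 XOR 0x71 = 0x00

Answer: 0x00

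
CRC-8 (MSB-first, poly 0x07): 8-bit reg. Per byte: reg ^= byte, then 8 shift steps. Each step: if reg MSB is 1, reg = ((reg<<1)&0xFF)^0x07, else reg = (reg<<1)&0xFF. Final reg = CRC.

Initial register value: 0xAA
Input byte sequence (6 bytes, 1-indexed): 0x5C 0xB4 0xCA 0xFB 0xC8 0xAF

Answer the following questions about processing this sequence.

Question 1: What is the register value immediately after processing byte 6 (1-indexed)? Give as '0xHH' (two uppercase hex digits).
After byte 1 (0x5C): reg=0xCC
After byte 2 (0xB4): reg=0x6F
After byte 3 (0xCA): reg=0x72
After byte 4 (0xFB): reg=0xB6
After byte 5 (0xC8): reg=0x7D
After byte 6 (0xAF): reg=0x30

Answer: 0x30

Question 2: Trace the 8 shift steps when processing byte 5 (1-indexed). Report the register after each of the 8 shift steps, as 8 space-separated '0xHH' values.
After byte 1 (0x5C): reg=0xCC
After byte 2 (0xB4): reg=0x6F
After byte 3 (0xCA): reg=0x72
After byte 4 (0xFB): reg=0xB6
Register before byte 5: 0xB6
After XOR with byte 0xC8: 0x7E

Answer: 0xFC 0xFF 0xF9 0xF5 0xED 0xDD 0xBD 0x7D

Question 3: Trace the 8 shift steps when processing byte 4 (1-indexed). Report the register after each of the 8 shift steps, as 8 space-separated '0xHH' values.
After byte 1 (0x5C): reg=0xCC
After byte 2 (0xB4): reg=0x6F
After byte 3 (0xCA): reg=0x72
Register before byte 4: 0x72
After XOR with byte 0xFB: 0x89

Answer: 0x15 0x2A 0x54 0xA8 0x57 0xAE 0x5B 0xB6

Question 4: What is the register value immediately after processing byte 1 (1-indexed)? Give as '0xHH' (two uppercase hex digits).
After byte 1 (0x5C): reg=0xCC

Answer: 0xCC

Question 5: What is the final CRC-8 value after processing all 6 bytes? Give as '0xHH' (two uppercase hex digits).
Answer: 0x30

Derivation:
After byte 1 (0x5C): reg=0xCC
After byte 2 (0xB4): reg=0x6F
After byte 3 (0xCA): reg=0x72
After byte 4 (0xFB): reg=0xB6
After byte 5 (0xC8): reg=0x7D
After byte 6 (0xAF): reg=0x30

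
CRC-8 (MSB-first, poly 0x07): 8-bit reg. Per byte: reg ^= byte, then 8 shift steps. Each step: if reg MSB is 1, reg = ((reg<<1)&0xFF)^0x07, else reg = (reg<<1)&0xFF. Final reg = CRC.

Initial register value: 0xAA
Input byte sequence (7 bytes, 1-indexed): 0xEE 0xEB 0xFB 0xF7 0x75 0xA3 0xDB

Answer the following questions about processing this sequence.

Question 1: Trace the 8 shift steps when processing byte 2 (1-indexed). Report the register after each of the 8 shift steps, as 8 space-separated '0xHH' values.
After byte 1 (0xEE): reg=0xDB
Register before byte 2: 0xDB
After XOR with byte 0xEB: 0x30

Answer: 0x60 0xC0 0x87 0x09 0x12 0x24 0x48 0x90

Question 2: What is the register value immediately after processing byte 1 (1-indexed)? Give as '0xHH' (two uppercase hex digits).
After byte 1 (0xEE): reg=0xDB

Answer: 0xDB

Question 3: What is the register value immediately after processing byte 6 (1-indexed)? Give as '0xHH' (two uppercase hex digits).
After byte 1 (0xEE): reg=0xDB
After byte 2 (0xEB): reg=0x90
After byte 3 (0xFB): reg=0x16
After byte 4 (0xF7): reg=0xA9
After byte 5 (0x75): reg=0x1A
After byte 6 (0xA3): reg=0x26

Answer: 0x26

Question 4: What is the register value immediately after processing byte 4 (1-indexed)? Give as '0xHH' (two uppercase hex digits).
After byte 1 (0xEE): reg=0xDB
After byte 2 (0xEB): reg=0x90
After byte 3 (0xFB): reg=0x16
After byte 4 (0xF7): reg=0xA9

Answer: 0xA9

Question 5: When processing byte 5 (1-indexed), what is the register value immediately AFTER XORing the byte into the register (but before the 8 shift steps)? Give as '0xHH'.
Answer: 0xDC

Derivation:
Register before byte 5: 0xA9
Byte 5: 0x75
0xA9 XOR 0x75 = 0xDC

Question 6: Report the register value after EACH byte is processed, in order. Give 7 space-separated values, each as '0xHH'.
0xDB 0x90 0x16 0xA9 0x1A 0x26 0xFD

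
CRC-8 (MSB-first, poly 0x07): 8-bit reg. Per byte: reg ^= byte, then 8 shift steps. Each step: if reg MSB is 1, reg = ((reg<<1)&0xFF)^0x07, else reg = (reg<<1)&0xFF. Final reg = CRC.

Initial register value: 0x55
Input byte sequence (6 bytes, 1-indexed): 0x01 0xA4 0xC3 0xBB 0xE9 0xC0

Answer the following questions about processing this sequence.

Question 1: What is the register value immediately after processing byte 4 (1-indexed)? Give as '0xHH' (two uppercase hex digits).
After byte 1 (0x01): reg=0xAB
After byte 2 (0xA4): reg=0x2D
After byte 3 (0xC3): reg=0x84
After byte 4 (0xBB): reg=0xBD

Answer: 0xBD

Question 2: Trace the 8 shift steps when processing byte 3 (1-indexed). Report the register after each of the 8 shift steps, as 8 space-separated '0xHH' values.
Answer: 0xDB 0xB1 0x65 0xCA 0x93 0x21 0x42 0x84

Derivation:
After byte 1 (0x01): reg=0xAB
After byte 2 (0xA4): reg=0x2D
Register before byte 3: 0x2D
After XOR with byte 0xC3: 0xEE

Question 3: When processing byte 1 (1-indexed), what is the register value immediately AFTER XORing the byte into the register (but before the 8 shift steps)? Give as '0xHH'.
Register before byte 1: 0x55
Byte 1: 0x01
0x55 XOR 0x01 = 0x54

Answer: 0x54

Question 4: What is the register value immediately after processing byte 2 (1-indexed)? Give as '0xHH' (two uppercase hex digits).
After byte 1 (0x01): reg=0xAB
After byte 2 (0xA4): reg=0x2D

Answer: 0x2D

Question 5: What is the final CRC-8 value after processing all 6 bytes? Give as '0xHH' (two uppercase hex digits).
Answer: 0x16

Derivation:
After byte 1 (0x01): reg=0xAB
After byte 2 (0xA4): reg=0x2D
After byte 3 (0xC3): reg=0x84
After byte 4 (0xBB): reg=0xBD
After byte 5 (0xE9): reg=0xAB
After byte 6 (0xC0): reg=0x16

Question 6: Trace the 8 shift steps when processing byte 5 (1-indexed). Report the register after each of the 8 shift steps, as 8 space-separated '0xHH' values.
Answer: 0xA8 0x57 0xAE 0x5B 0xB6 0x6B 0xD6 0xAB

Derivation:
After byte 1 (0x01): reg=0xAB
After byte 2 (0xA4): reg=0x2D
After byte 3 (0xC3): reg=0x84
After byte 4 (0xBB): reg=0xBD
Register before byte 5: 0xBD
After XOR with byte 0xE9: 0x54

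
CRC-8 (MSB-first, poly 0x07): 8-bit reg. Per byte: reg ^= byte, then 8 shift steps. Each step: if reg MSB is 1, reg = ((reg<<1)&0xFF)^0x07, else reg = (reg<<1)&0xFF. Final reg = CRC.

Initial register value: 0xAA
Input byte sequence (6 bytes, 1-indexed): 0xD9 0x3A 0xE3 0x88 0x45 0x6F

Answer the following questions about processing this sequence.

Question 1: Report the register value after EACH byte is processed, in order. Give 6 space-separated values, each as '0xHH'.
0x5E 0x3B 0x06 0xA3 0xBC 0x37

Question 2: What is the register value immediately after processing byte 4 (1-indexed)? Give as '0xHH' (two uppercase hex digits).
Answer: 0xA3

Derivation:
After byte 1 (0xD9): reg=0x5E
After byte 2 (0x3A): reg=0x3B
After byte 3 (0xE3): reg=0x06
After byte 4 (0x88): reg=0xA3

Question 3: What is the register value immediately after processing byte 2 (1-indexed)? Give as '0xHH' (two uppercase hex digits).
After byte 1 (0xD9): reg=0x5E
After byte 2 (0x3A): reg=0x3B

Answer: 0x3B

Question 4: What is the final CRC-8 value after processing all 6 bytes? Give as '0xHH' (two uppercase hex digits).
After byte 1 (0xD9): reg=0x5E
After byte 2 (0x3A): reg=0x3B
After byte 3 (0xE3): reg=0x06
After byte 4 (0x88): reg=0xA3
After byte 5 (0x45): reg=0xBC
After byte 6 (0x6F): reg=0x37

Answer: 0x37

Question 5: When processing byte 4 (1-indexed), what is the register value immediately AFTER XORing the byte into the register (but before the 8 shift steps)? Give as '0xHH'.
Answer: 0x8E

Derivation:
Register before byte 4: 0x06
Byte 4: 0x88
0x06 XOR 0x88 = 0x8E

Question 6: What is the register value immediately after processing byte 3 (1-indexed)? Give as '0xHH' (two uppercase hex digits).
Answer: 0x06

Derivation:
After byte 1 (0xD9): reg=0x5E
After byte 2 (0x3A): reg=0x3B
After byte 3 (0xE3): reg=0x06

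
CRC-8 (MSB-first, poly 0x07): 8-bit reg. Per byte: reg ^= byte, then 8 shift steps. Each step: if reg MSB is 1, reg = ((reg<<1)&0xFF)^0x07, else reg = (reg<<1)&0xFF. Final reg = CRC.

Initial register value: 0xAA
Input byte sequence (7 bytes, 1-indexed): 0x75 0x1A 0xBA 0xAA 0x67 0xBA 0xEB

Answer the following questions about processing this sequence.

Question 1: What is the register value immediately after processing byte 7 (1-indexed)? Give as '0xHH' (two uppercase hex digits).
After byte 1 (0x75): reg=0x13
After byte 2 (0x1A): reg=0x3F
After byte 3 (0xBA): reg=0x92
After byte 4 (0xAA): reg=0xA8
After byte 5 (0x67): reg=0x63
After byte 6 (0xBA): reg=0x01
After byte 7 (0xEB): reg=0x98

Answer: 0x98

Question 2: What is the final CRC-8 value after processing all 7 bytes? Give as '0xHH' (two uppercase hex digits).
Answer: 0x98

Derivation:
After byte 1 (0x75): reg=0x13
After byte 2 (0x1A): reg=0x3F
After byte 3 (0xBA): reg=0x92
After byte 4 (0xAA): reg=0xA8
After byte 5 (0x67): reg=0x63
After byte 6 (0xBA): reg=0x01
After byte 7 (0xEB): reg=0x98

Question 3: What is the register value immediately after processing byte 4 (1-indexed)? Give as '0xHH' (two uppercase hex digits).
Answer: 0xA8

Derivation:
After byte 1 (0x75): reg=0x13
After byte 2 (0x1A): reg=0x3F
After byte 3 (0xBA): reg=0x92
After byte 4 (0xAA): reg=0xA8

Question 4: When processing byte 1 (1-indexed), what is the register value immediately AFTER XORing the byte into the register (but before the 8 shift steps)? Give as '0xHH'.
Register before byte 1: 0xAA
Byte 1: 0x75
0xAA XOR 0x75 = 0xDF

Answer: 0xDF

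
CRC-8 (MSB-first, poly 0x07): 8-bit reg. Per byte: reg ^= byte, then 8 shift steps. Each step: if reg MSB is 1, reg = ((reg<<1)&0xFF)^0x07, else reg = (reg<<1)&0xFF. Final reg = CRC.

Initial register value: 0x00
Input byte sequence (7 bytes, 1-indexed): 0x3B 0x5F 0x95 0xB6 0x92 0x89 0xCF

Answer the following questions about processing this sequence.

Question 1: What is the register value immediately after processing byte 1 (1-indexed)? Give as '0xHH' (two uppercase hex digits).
After byte 1 (0x3B): reg=0xA1

Answer: 0xA1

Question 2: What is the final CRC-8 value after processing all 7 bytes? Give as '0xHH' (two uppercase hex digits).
After byte 1 (0x3B): reg=0xA1
After byte 2 (0x5F): reg=0xF4
After byte 3 (0x95): reg=0x20
After byte 4 (0xB6): reg=0xEB
After byte 5 (0x92): reg=0x68
After byte 6 (0x89): reg=0xA9
After byte 7 (0xCF): reg=0x35

Answer: 0x35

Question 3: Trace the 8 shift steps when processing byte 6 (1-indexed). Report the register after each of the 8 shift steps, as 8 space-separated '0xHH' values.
After byte 1 (0x3B): reg=0xA1
After byte 2 (0x5F): reg=0xF4
After byte 3 (0x95): reg=0x20
After byte 4 (0xB6): reg=0xEB
After byte 5 (0x92): reg=0x68
Register before byte 6: 0x68
After XOR with byte 0x89: 0xE1

Answer: 0xC5 0x8D 0x1D 0x3A 0x74 0xE8 0xD7 0xA9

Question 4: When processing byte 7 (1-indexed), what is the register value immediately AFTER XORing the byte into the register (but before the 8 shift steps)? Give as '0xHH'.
Register before byte 7: 0xA9
Byte 7: 0xCF
0xA9 XOR 0xCF = 0x66

Answer: 0x66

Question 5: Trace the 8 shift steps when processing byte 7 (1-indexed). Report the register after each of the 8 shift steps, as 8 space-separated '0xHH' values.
After byte 1 (0x3B): reg=0xA1
After byte 2 (0x5F): reg=0xF4
After byte 3 (0x95): reg=0x20
After byte 4 (0xB6): reg=0xEB
After byte 5 (0x92): reg=0x68
After byte 6 (0x89): reg=0xA9
Register before byte 7: 0xA9
After XOR with byte 0xCF: 0x66

Answer: 0xCC 0x9F 0x39 0x72 0xE4 0xCF 0x99 0x35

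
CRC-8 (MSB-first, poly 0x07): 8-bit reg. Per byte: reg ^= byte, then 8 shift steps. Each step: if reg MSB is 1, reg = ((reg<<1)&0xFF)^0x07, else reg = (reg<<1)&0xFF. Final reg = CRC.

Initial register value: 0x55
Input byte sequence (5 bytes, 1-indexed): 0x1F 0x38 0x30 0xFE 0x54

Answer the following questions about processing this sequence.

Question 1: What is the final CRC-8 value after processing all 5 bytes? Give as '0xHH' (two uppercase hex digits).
After byte 1 (0x1F): reg=0xF1
After byte 2 (0x38): reg=0x71
After byte 3 (0x30): reg=0xC0
After byte 4 (0xFE): reg=0xBA
After byte 5 (0x54): reg=0x84

Answer: 0x84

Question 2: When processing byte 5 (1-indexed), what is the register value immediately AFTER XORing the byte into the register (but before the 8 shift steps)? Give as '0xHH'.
Answer: 0xEE

Derivation:
Register before byte 5: 0xBA
Byte 5: 0x54
0xBA XOR 0x54 = 0xEE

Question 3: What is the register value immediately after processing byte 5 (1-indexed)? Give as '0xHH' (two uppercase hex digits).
Answer: 0x84

Derivation:
After byte 1 (0x1F): reg=0xF1
After byte 2 (0x38): reg=0x71
After byte 3 (0x30): reg=0xC0
After byte 4 (0xFE): reg=0xBA
After byte 5 (0x54): reg=0x84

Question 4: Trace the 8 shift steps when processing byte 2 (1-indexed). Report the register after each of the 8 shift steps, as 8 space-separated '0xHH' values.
Answer: 0x95 0x2D 0x5A 0xB4 0x6F 0xDE 0xBB 0x71

Derivation:
After byte 1 (0x1F): reg=0xF1
Register before byte 2: 0xF1
After XOR with byte 0x38: 0xC9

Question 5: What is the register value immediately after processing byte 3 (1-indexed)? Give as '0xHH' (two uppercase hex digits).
Answer: 0xC0

Derivation:
After byte 1 (0x1F): reg=0xF1
After byte 2 (0x38): reg=0x71
After byte 3 (0x30): reg=0xC0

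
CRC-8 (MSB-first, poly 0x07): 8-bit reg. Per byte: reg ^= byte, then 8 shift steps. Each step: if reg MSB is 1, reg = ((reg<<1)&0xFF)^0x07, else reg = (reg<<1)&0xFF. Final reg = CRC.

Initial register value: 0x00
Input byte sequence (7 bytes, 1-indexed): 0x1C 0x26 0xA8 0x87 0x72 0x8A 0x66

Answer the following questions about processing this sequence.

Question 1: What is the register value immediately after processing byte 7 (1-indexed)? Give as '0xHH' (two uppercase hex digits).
Answer: 0x88

Derivation:
After byte 1 (0x1C): reg=0x54
After byte 2 (0x26): reg=0x59
After byte 3 (0xA8): reg=0xD9
After byte 4 (0x87): reg=0x9D
After byte 5 (0x72): reg=0x83
After byte 6 (0x8A): reg=0x3F
After byte 7 (0x66): reg=0x88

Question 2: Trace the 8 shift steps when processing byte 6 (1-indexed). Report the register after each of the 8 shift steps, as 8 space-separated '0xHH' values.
After byte 1 (0x1C): reg=0x54
After byte 2 (0x26): reg=0x59
After byte 3 (0xA8): reg=0xD9
After byte 4 (0x87): reg=0x9D
After byte 5 (0x72): reg=0x83
Register before byte 6: 0x83
After XOR with byte 0x8A: 0x09

Answer: 0x12 0x24 0x48 0x90 0x27 0x4E 0x9C 0x3F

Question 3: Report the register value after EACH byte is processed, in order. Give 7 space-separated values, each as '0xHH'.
0x54 0x59 0xD9 0x9D 0x83 0x3F 0x88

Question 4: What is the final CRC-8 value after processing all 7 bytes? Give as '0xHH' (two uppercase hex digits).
Answer: 0x88

Derivation:
After byte 1 (0x1C): reg=0x54
After byte 2 (0x26): reg=0x59
After byte 3 (0xA8): reg=0xD9
After byte 4 (0x87): reg=0x9D
After byte 5 (0x72): reg=0x83
After byte 6 (0x8A): reg=0x3F
After byte 7 (0x66): reg=0x88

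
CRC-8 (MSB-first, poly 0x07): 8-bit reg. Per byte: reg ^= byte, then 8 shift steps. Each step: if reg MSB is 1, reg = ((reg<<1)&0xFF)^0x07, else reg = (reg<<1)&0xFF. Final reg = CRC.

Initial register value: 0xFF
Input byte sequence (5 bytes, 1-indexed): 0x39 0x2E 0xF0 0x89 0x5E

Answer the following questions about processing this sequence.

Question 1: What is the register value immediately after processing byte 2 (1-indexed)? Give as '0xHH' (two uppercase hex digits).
Answer: 0x59

Derivation:
After byte 1 (0x39): reg=0x5C
After byte 2 (0x2E): reg=0x59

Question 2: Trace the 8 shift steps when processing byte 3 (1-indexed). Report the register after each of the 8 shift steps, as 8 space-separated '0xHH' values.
Answer: 0x55 0xAA 0x53 0xA6 0x4B 0x96 0x2B 0x56

Derivation:
After byte 1 (0x39): reg=0x5C
After byte 2 (0x2E): reg=0x59
Register before byte 3: 0x59
After XOR with byte 0xF0: 0xA9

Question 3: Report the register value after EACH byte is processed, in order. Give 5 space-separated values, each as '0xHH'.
0x5C 0x59 0x56 0x13 0xE4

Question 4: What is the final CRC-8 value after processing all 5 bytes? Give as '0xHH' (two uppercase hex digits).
After byte 1 (0x39): reg=0x5C
After byte 2 (0x2E): reg=0x59
After byte 3 (0xF0): reg=0x56
After byte 4 (0x89): reg=0x13
After byte 5 (0x5E): reg=0xE4

Answer: 0xE4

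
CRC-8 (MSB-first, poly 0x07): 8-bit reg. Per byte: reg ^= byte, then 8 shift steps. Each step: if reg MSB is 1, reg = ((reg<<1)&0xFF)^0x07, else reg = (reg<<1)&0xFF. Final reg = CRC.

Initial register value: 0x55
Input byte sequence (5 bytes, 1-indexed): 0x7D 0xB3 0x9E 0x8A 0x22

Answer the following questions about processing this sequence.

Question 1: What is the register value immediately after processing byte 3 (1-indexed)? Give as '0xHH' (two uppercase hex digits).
Answer: 0xB1

Derivation:
After byte 1 (0x7D): reg=0xD8
After byte 2 (0xB3): reg=0x16
After byte 3 (0x9E): reg=0xB1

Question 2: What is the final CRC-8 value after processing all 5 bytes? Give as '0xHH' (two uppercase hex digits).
After byte 1 (0x7D): reg=0xD8
After byte 2 (0xB3): reg=0x16
After byte 3 (0x9E): reg=0xB1
After byte 4 (0x8A): reg=0xA1
After byte 5 (0x22): reg=0x80

Answer: 0x80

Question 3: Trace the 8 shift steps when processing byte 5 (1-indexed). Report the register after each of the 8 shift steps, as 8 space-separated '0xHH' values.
After byte 1 (0x7D): reg=0xD8
After byte 2 (0xB3): reg=0x16
After byte 3 (0x9E): reg=0xB1
After byte 4 (0x8A): reg=0xA1
Register before byte 5: 0xA1
After XOR with byte 0x22: 0x83

Answer: 0x01 0x02 0x04 0x08 0x10 0x20 0x40 0x80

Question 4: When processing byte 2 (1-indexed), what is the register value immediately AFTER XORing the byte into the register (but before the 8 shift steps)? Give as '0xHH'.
Register before byte 2: 0xD8
Byte 2: 0xB3
0xD8 XOR 0xB3 = 0x6B

Answer: 0x6B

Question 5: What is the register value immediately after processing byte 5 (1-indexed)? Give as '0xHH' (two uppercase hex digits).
Answer: 0x80

Derivation:
After byte 1 (0x7D): reg=0xD8
After byte 2 (0xB3): reg=0x16
After byte 3 (0x9E): reg=0xB1
After byte 4 (0x8A): reg=0xA1
After byte 5 (0x22): reg=0x80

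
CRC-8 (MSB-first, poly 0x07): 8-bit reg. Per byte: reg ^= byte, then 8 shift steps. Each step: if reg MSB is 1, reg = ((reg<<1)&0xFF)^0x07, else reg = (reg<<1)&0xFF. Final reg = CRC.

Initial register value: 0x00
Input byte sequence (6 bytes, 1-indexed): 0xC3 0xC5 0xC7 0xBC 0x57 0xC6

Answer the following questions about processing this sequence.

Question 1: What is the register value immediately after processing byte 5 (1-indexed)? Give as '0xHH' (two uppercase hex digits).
After byte 1 (0xC3): reg=0x47
After byte 2 (0xC5): reg=0x87
After byte 3 (0xC7): reg=0xC7
After byte 4 (0xBC): reg=0x66
After byte 5 (0x57): reg=0x97

Answer: 0x97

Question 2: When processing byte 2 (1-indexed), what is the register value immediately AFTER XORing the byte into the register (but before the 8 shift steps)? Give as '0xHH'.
Register before byte 2: 0x47
Byte 2: 0xC5
0x47 XOR 0xC5 = 0x82

Answer: 0x82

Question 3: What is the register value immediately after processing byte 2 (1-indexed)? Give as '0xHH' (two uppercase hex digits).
After byte 1 (0xC3): reg=0x47
After byte 2 (0xC5): reg=0x87

Answer: 0x87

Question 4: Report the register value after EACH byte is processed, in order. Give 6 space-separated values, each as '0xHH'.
0x47 0x87 0xC7 0x66 0x97 0xB0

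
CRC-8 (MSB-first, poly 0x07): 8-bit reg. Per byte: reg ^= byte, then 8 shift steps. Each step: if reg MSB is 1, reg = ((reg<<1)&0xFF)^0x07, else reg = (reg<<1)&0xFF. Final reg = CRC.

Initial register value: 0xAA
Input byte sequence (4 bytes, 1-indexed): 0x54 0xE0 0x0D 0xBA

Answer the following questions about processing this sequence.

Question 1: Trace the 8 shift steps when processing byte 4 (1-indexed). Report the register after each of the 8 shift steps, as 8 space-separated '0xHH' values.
After byte 1 (0x54): reg=0xF4
After byte 2 (0xE0): reg=0x6C
After byte 3 (0x0D): reg=0x20
Register before byte 4: 0x20
After XOR with byte 0xBA: 0x9A

Answer: 0x33 0x66 0xCC 0x9F 0x39 0x72 0xE4 0xCF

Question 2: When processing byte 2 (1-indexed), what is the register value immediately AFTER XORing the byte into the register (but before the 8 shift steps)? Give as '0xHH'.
Register before byte 2: 0xF4
Byte 2: 0xE0
0xF4 XOR 0xE0 = 0x14

Answer: 0x14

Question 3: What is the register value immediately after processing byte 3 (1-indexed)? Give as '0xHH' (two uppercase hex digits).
Answer: 0x20

Derivation:
After byte 1 (0x54): reg=0xF4
After byte 2 (0xE0): reg=0x6C
After byte 3 (0x0D): reg=0x20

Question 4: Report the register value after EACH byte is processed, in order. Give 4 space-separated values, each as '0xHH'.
0xF4 0x6C 0x20 0xCF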